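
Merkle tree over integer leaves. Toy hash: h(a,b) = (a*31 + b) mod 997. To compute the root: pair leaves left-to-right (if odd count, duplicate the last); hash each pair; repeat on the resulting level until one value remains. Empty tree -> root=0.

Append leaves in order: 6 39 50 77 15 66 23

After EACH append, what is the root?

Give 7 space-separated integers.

After append 6 (leaves=[6]):
  L0: [6]
  root=6
After append 39 (leaves=[6, 39]):
  L0: [6, 39]
  L1: h(6,39)=(6*31+39)%997=225 -> [225]
  root=225
After append 50 (leaves=[6, 39, 50]):
  L0: [6, 39, 50]
  L1: h(6,39)=(6*31+39)%997=225 h(50,50)=(50*31+50)%997=603 -> [225, 603]
  L2: h(225,603)=(225*31+603)%997=599 -> [599]
  root=599
After append 77 (leaves=[6, 39, 50, 77]):
  L0: [6, 39, 50, 77]
  L1: h(6,39)=(6*31+39)%997=225 h(50,77)=(50*31+77)%997=630 -> [225, 630]
  L2: h(225,630)=(225*31+630)%997=626 -> [626]
  root=626
After append 15 (leaves=[6, 39, 50, 77, 15]):
  L0: [6, 39, 50, 77, 15]
  L1: h(6,39)=(6*31+39)%997=225 h(50,77)=(50*31+77)%997=630 h(15,15)=(15*31+15)%997=480 -> [225, 630, 480]
  L2: h(225,630)=(225*31+630)%997=626 h(480,480)=(480*31+480)%997=405 -> [626, 405]
  L3: h(626,405)=(626*31+405)%997=868 -> [868]
  root=868
After append 66 (leaves=[6, 39, 50, 77, 15, 66]):
  L0: [6, 39, 50, 77, 15, 66]
  L1: h(6,39)=(6*31+39)%997=225 h(50,77)=(50*31+77)%997=630 h(15,66)=(15*31+66)%997=531 -> [225, 630, 531]
  L2: h(225,630)=(225*31+630)%997=626 h(531,531)=(531*31+531)%997=43 -> [626, 43]
  L3: h(626,43)=(626*31+43)%997=506 -> [506]
  root=506
After append 23 (leaves=[6, 39, 50, 77, 15, 66, 23]):
  L0: [6, 39, 50, 77, 15, 66, 23]
  L1: h(6,39)=(6*31+39)%997=225 h(50,77)=(50*31+77)%997=630 h(15,66)=(15*31+66)%997=531 h(23,23)=(23*31+23)%997=736 -> [225, 630, 531, 736]
  L2: h(225,630)=(225*31+630)%997=626 h(531,736)=(531*31+736)%997=248 -> [626, 248]
  L3: h(626,248)=(626*31+248)%997=711 -> [711]
  root=711

Answer: 6 225 599 626 868 506 711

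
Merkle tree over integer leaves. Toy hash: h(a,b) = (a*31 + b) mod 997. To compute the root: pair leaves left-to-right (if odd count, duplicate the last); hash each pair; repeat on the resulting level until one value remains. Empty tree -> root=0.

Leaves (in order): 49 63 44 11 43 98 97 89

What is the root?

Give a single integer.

Answer: 229

Derivation:
L0: [49, 63, 44, 11, 43, 98, 97, 89]
L1: h(49,63)=(49*31+63)%997=585 h(44,11)=(44*31+11)%997=378 h(43,98)=(43*31+98)%997=434 h(97,89)=(97*31+89)%997=105 -> [585, 378, 434, 105]
L2: h(585,378)=(585*31+378)%997=567 h(434,105)=(434*31+105)%997=598 -> [567, 598]
L3: h(567,598)=(567*31+598)%997=229 -> [229]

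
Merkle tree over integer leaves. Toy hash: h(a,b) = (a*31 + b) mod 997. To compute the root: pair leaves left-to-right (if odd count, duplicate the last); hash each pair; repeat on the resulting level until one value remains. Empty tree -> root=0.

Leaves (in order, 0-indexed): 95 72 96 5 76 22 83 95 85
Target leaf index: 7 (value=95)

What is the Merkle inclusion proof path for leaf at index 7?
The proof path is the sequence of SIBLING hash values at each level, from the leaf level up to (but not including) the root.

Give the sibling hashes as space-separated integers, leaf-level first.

L0 (leaves): [95, 72, 96, 5, 76, 22, 83, 95, 85], target index=7
L1: h(95,72)=(95*31+72)%997=26 [pair 0] h(96,5)=(96*31+5)%997=987 [pair 1] h(76,22)=(76*31+22)%997=384 [pair 2] h(83,95)=(83*31+95)%997=674 [pair 3] h(85,85)=(85*31+85)%997=726 [pair 4] -> [26, 987, 384, 674, 726]
  Sibling for proof at L0: 83
L2: h(26,987)=(26*31+987)%997=796 [pair 0] h(384,674)=(384*31+674)%997=614 [pair 1] h(726,726)=(726*31+726)%997=301 [pair 2] -> [796, 614, 301]
  Sibling for proof at L1: 384
L3: h(796,614)=(796*31+614)%997=365 [pair 0] h(301,301)=(301*31+301)%997=659 [pair 1] -> [365, 659]
  Sibling for proof at L2: 796
L4: h(365,659)=(365*31+659)%997=10 [pair 0] -> [10]
  Sibling for proof at L3: 659
Root: 10
Proof path (sibling hashes from leaf to root): [83, 384, 796, 659]

Answer: 83 384 796 659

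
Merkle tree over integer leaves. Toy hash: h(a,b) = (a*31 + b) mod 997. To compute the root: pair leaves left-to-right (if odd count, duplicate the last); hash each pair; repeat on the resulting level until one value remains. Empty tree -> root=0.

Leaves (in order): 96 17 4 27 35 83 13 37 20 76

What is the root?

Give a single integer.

L0: [96, 17, 4, 27, 35, 83, 13, 37, 20, 76]
L1: h(96,17)=(96*31+17)%997=2 h(4,27)=(4*31+27)%997=151 h(35,83)=(35*31+83)%997=171 h(13,37)=(13*31+37)%997=440 h(20,76)=(20*31+76)%997=696 -> [2, 151, 171, 440, 696]
L2: h(2,151)=(2*31+151)%997=213 h(171,440)=(171*31+440)%997=756 h(696,696)=(696*31+696)%997=338 -> [213, 756, 338]
L3: h(213,756)=(213*31+756)%997=380 h(338,338)=(338*31+338)%997=846 -> [380, 846]
L4: h(380,846)=(380*31+846)%997=662 -> [662]

Answer: 662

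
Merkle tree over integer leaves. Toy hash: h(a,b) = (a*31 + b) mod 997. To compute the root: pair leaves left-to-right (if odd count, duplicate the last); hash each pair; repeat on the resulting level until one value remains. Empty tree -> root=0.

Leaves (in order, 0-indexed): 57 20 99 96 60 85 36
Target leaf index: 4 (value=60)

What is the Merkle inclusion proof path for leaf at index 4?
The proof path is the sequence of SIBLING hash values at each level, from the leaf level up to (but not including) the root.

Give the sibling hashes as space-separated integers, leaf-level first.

L0 (leaves): [57, 20, 99, 96, 60, 85, 36], target index=4
L1: h(57,20)=(57*31+20)%997=790 [pair 0] h(99,96)=(99*31+96)%997=174 [pair 1] h(60,85)=(60*31+85)%997=948 [pair 2] h(36,36)=(36*31+36)%997=155 [pair 3] -> [790, 174, 948, 155]
  Sibling for proof at L0: 85
L2: h(790,174)=(790*31+174)%997=736 [pair 0] h(948,155)=(948*31+155)%997=630 [pair 1] -> [736, 630]
  Sibling for proof at L1: 155
L3: h(736,630)=(736*31+630)%997=515 [pair 0] -> [515]
  Sibling for proof at L2: 736
Root: 515
Proof path (sibling hashes from leaf to root): [85, 155, 736]

Answer: 85 155 736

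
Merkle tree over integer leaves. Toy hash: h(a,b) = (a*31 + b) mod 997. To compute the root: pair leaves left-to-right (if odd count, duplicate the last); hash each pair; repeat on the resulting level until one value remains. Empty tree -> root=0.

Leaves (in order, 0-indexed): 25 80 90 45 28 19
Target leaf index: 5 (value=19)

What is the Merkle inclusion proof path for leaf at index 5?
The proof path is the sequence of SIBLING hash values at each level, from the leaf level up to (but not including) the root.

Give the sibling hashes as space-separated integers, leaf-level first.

L0 (leaves): [25, 80, 90, 45, 28, 19], target index=5
L1: h(25,80)=(25*31+80)%997=855 [pair 0] h(90,45)=(90*31+45)%997=841 [pair 1] h(28,19)=(28*31+19)%997=887 [pair 2] -> [855, 841, 887]
  Sibling for proof at L0: 28
L2: h(855,841)=(855*31+841)%997=427 [pair 0] h(887,887)=(887*31+887)%997=468 [pair 1] -> [427, 468]
  Sibling for proof at L1: 887
L3: h(427,468)=(427*31+468)%997=744 [pair 0] -> [744]
  Sibling for proof at L2: 427
Root: 744
Proof path (sibling hashes from leaf to root): [28, 887, 427]

Answer: 28 887 427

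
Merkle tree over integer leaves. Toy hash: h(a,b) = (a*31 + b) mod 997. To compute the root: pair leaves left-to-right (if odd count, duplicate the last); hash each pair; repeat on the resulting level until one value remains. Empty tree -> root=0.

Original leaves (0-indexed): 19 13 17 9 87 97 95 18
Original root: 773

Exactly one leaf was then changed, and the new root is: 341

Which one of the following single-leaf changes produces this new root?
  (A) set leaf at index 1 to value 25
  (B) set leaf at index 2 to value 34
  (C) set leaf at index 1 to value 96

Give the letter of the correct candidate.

Original leaves: [19, 13, 17, 9, 87, 97, 95, 18]
Target new root: 341
Try each candidate change and compute the resulting root:
Candidate A: set leaf[1] = 25 -> leaves = [19, 25, 17, 9, 87, 97, 95, 18]
  L0: [19, 25, 17, 9, 87, 97, 95, 18]
  L1: h(19,25)=(19*31+25)%997=614 h(17,9)=(17*31+9)%997=536 h(87,97)=(87*31+97)%997=800 h(95,18)=(95*31+18)%997=969 -> [614, 536, 800, 969]
  L2: h(614,536)=(614*31+536)%997=627 h(800,969)=(800*31+969)%997=844 -> [627, 844]
  L3: h(627,844)=(627*31+844)%997=341 -> [341]
  root = 341 == target 341  ** MATCH **
Candidate B: set leaf[2] = 34 -> leaves = [19, 13, 34, 9, 87, 97, 95, 18]
  L0: [19, 13, 34, 9, 87, 97, 95, 18]
  L1: h(19,13)=(19*31+13)%997=602 h(34,9)=(34*31+9)%997=66 h(87,97)=(87*31+97)%997=800 h(95,18)=(95*31+18)%997=969 -> [602, 66, 800, 969]
  L2: h(602,66)=(602*31+66)%997=782 h(800,969)=(800*31+969)%997=844 -> [782, 844]
  L3: h(782,844)=(782*31+844)%997=161 -> [161]
  root = 161 != target 341
Candidate C: set leaf[1] = 96 -> leaves = [19, 96, 17, 9, 87, 97, 95, 18]
  L0: [19, 96, 17, 9, 87, 97, 95, 18]
  L1: h(19,96)=(19*31+96)%997=685 h(17,9)=(17*31+9)%997=536 h(87,97)=(87*31+97)%997=800 h(95,18)=(95*31+18)%997=969 -> [685, 536, 800, 969]
  L2: h(685,536)=(685*31+536)%997=834 h(800,969)=(800*31+969)%997=844 -> [834, 844]
  L3: h(834,844)=(834*31+844)%997=776 -> [776]
  root = 776 != target 341
Candidate A produces the target root.

Answer: A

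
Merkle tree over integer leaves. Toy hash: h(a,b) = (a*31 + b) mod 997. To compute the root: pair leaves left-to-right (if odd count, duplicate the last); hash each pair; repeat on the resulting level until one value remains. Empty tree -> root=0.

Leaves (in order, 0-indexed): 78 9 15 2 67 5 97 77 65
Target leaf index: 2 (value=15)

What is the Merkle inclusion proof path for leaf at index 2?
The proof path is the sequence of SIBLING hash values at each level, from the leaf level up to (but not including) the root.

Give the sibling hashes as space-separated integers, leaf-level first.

Answer: 2 433 827 328

Derivation:
L0 (leaves): [78, 9, 15, 2, 67, 5, 97, 77, 65], target index=2
L1: h(78,9)=(78*31+9)%997=433 [pair 0] h(15,2)=(15*31+2)%997=467 [pair 1] h(67,5)=(67*31+5)%997=88 [pair 2] h(97,77)=(97*31+77)%997=93 [pair 3] h(65,65)=(65*31+65)%997=86 [pair 4] -> [433, 467, 88, 93, 86]
  Sibling for proof at L0: 2
L2: h(433,467)=(433*31+467)%997=929 [pair 0] h(88,93)=(88*31+93)%997=827 [pair 1] h(86,86)=(86*31+86)%997=758 [pair 2] -> [929, 827, 758]
  Sibling for proof at L1: 433
L3: h(929,827)=(929*31+827)%997=713 [pair 0] h(758,758)=(758*31+758)%997=328 [pair 1] -> [713, 328]
  Sibling for proof at L2: 827
L4: h(713,328)=(713*31+328)%997=497 [pair 0] -> [497]
  Sibling for proof at L3: 328
Root: 497
Proof path (sibling hashes from leaf to root): [2, 433, 827, 328]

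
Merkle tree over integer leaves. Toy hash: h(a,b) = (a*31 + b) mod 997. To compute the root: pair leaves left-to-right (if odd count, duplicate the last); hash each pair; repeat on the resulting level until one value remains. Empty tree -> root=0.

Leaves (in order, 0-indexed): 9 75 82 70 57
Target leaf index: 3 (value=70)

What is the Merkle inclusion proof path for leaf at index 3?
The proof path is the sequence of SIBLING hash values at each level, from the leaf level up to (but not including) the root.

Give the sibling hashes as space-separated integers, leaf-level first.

L0 (leaves): [9, 75, 82, 70, 57], target index=3
L1: h(9,75)=(9*31+75)%997=354 [pair 0] h(82,70)=(82*31+70)%997=618 [pair 1] h(57,57)=(57*31+57)%997=827 [pair 2] -> [354, 618, 827]
  Sibling for proof at L0: 82
L2: h(354,618)=(354*31+618)%997=625 [pair 0] h(827,827)=(827*31+827)%997=542 [pair 1] -> [625, 542]
  Sibling for proof at L1: 354
L3: h(625,542)=(625*31+542)%997=974 [pair 0] -> [974]
  Sibling for proof at L2: 542
Root: 974
Proof path (sibling hashes from leaf to root): [82, 354, 542]

Answer: 82 354 542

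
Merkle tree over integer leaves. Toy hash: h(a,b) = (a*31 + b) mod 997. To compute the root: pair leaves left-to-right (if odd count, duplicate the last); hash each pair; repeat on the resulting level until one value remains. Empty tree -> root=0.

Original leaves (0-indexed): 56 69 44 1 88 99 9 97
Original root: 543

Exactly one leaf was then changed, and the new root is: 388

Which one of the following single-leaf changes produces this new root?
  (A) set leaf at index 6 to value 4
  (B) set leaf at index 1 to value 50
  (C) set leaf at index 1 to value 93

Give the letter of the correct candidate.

Answer: A

Derivation:
Original leaves: [56, 69, 44, 1, 88, 99, 9, 97]
Target new root: 388
Try each candidate change and compute the resulting root:
Candidate A: set leaf[6] = 4 -> leaves = [56, 69, 44, 1, 88, 99, 4, 97]
  L0: [56, 69, 44, 1, 88, 99, 4, 97]
  L1: h(56,69)=(56*31+69)%997=808 h(44,1)=(44*31+1)%997=368 h(88,99)=(88*31+99)%997=833 h(4,97)=(4*31+97)%997=221 -> [808, 368, 833, 221]
  L2: h(808,368)=(808*31+368)%997=491 h(833,221)=(833*31+221)%997=122 -> [491, 122]
  L3: h(491,122)=(491*31+122)%997=388 -> [388]
  root = 388 == target 388  ** MATCH **
Candidate B: set leaf[1] = 50 -> leaves = [56, 50, 44, 1, 88, 99, 9, 97]
  L0: [56, 50, 44, 1, 88, 99, 9, 97]
  L1: h(56,50)=(56*31+50)%997=789 h(44,1)=(44*31+1)%997=368 h(88,99)=(88*31+99)%997=833 h(9,97)=(9*31+97)%997=376 -> [789, 368, 833, 376]
  L2: h(789,368)=(789*31+368)%997=899 h(833,376)=(833*31+376)%997=277 -> [899, 277]
  L3: h(899,277)=(899*31+277)%997=230 -> [230]
  root = 230 != target 388
Candidate C: set leaf[1] = 93 -> leaves = [56, 93, 44, 1, 88, 99, 9, 97]
  L0: [56, 93, 44, 1, 88, 99, 9, 97]
  L1: h(56,93)=(56*31+93)%997=832 h(44,1)=(44*31+1)%997=368 h(88,99)=(88*31+99)%997=833 h(9,97)=(9*31+97)%997=376 -> [832, 368, 833, 376]
  L2: h(832,368)=(832*31+368)%997=238 h(833,376)=(833*31+376)%997=277 -> [238, 277]
  L3: h(238,277)=(238*31+277)%997=676 -> [676]
  root = 676 != target 388
Candidate A produces the target root.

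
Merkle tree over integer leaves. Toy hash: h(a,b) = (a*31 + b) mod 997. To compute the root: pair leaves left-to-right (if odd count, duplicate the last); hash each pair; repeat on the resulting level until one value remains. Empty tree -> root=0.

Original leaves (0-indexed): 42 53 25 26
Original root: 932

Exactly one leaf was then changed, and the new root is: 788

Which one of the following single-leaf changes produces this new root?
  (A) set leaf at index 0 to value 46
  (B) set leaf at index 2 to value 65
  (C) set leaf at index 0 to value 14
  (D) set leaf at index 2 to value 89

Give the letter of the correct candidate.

Answer: A

Derivation:
Original leaves: [42, 53, 25, 26]
Target new root: 788
Try each candidate change and compute the resulting root:
Candidate A: set leaf[0] = 46 -> leaves = [46, 53, 25, 26]
  L0: [46, 53, 25, 26]
  L1: h(46,53)=(46*31+53)%997=482 h(25,26)=(25*31+26)%997=801 -> [482, 801]
  L2: h(482,801)=(482*31+801)%997=788 -> [788]
  root = 788 == target 788  ** MATCH **
Candidate B: set leaf[2] = 65 -> leaves = [42, 53, 65, 26]
  L0: [42, 53, 65, 26]
  L1: h(42,53)=(42*31+53)%997=358 h(65,26)=(65*31+26)%997=47 -> [358, 47]
  L2: h(358,47)=(358*31+47)%997=178 -> [178]
  root = 178 != target 788
Candidate C: set leaf[0] = 14 -> leaves = [14, 53, 25, 26]
  L0: [14, 53, 25, 26]
  L1: h(14,53)=(14*31+53)%997=487 h(25,26)=(25*31+26)%997=801 -> [487, 801]
  L2: h(487,801)=(487*31+801)%997=943 -> [943]
  root = 943 != target 788
Candidate D: set leaf[2] = 89 -> leaves = [42, 53, 89, 26]
  L0: [42, 53, 89, 26]
  L1: h(42,53)=(42*31+53)%997=358 h(89,26)=(89*31+26)%997=791 -> [358, 791]
  L2: h(358,791)=(358*31+791)%997=922 -> [922]
  root = 922 != target 788
Candidate A produces the target root.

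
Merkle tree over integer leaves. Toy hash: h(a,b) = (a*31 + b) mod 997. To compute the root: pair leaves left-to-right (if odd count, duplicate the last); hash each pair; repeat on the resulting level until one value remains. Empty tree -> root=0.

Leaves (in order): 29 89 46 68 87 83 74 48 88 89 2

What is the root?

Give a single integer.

L0: [29, 89, 46, 68, 87, 83, 74, 48, 88, 89, 2]
L1: h(29,89)=(29*31+89)%997=988 h(46,68)=(46*31+68)%997=497 h(87,83)=(87*31+83)%997=786 h(74,48)=(74*31+48)%997=348 h(88,89)=(88*31+89)%997=823 h(2,2)=(2*31+2)%997=64 -> [988, 497, 786, 348, 823, 64]
L2: h(988,497)=(988*31+497)%997=218 h(786,348)=(786*31+348)%997=786 h(823,64)=(823*31+64)%997=652 -> [218, 786, 652]
L3: h(218,786)=(218*31+786)%997=565 h(652,652)=(652*31+652)%997=924 -> [565, 924]
L4: h(565,924)=(565*31+924)%997=493 -> [493]

Answer: 493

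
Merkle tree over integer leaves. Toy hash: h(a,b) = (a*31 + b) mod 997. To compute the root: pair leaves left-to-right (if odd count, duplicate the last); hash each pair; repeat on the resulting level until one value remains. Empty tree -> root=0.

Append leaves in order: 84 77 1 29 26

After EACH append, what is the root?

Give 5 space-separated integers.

After append 84 (leaves=[84]):
  L0: [84]
  root=84
After append 77 (leaves=[84, 77]):
  L0: [84, 77]
  L1: h(84,77)=(84*31+77)%997=687 -> [687]
  root=687
After append 1 (leaves=[84, 77, 1]):
  L0: [84, 77, 1]
  L1: h(84,77)=(84*31+77)%997=687 h(1,1)=(1*31+1)%997=32 -> [687, 32]
  L2: h(687,32)=(687*31+32)%997=392 -> [392]
  root=392
After append 29 (leaves=[84, 77, 1, 29]):
  L0: [84, 77, 1, 29]
  L1: h(84,77)=(84*31+77)%997=687 h(1,29)=(1*31+29)%997=60 -> [687, 60]
  L2: h(687,60)=(687*31+60)%997=420 -> [420]
  root=420
After append 26 (leaves=[84, 77, 1, 29, 26]):
  L0: [84, 77, 1, 29, 26]
  L1: h(84,77)=(84*31+77)%997=687 h(1,29)=(1*31+29)%997=60 h(26,26)=(26*31+26)%997=832 -> [687, 60, 832]
  L2: h(687,60)=(687*31+60)%997=420 h(832,832)=(832*31+832)%997=702 -> [420, 702]
  L3: h(420,702)=(420*31+702)%997=761 -> [761]
  root=761

Answer: 84 687 392 420 761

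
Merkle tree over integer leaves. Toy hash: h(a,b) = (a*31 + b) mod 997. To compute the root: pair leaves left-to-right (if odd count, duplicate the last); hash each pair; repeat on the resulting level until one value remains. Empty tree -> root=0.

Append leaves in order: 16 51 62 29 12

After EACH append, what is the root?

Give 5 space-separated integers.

Answer: 16 547 995 962 236

Derivation:
After append 16 (leaves=[16]):
  L0: [16]
  root=16
After append 51 (leaves=[16, 51]):
  L0: [16, 51]
  L1: h(16,51)=(16*31+51)%997=547 -> [547]
  root=547
After append 62 (leaves=[16, 51, 62]):
  L0: [16, 51, 62]
  L1: h(16,51)=(16*31+51)%997=547 h(62,62)=(62*31+62)%997=987 -> [547, 987]
  L2: h(547,987)=(547*31+987)%997=995 -> [995]
  root=995
After append 29 (leaves=[16, 51, 62, 29]):
  L0: [16, 51, 62, 29]
  L1: h(16,51)=(16*31+51)%997=547 h(62,29)=(62*31+29)%997=954 -> [547, 954]
  L2: h(547,954)=(547*31+954)%997=962 -> [962]
  root=962
After append 12 (leaves=[16, 51, 62, 29, 12]):
  L0: [16, 51, 62, 29, 12]
  L1: h(16,51)=(16*31+51)%997=547 h(62,29)=(62*31+29)%997=954 h(12,12)=(12*31+12)%997=384 -> [547, 954, 384]
  L2: h(547,954)=(547*31+954)%997=962 h(384,384)=(384*31+384)%997=324 -> [962, 324]
  L3: h(962,324)=(962*31+324)%997=236 -> [236]
  root=236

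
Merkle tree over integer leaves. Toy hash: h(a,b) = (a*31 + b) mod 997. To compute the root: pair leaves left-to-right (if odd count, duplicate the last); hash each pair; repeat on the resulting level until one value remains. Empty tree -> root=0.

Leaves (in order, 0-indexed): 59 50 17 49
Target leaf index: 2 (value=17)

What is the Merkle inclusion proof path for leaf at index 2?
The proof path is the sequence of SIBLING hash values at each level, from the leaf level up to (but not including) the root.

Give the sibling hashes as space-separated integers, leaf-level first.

Answer: 49 882

Derivation:
L0 (leaves): [59, 50, 17, 49], target index=2
L1: h(59,50)=(59*31+50)%997=882 [pair 0] h(17,49)=(17*31+49)%997=576 [pair 1] -> [882, 576]
  Sibling for proof at L0: 49
L2: h(882,576)=(882*31+576)%997=2 [pair 0] -> [2]
  Sibling for proof at L1: 882
Root: 2
Proof path (sibling hashes from leaf to root): [49, 882]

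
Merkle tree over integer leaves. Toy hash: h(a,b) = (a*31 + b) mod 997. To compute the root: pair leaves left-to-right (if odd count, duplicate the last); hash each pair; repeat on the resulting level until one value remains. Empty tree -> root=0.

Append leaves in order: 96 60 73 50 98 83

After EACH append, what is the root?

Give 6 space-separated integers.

Answer: 96 45 740 717 945 465

Derivation:
After append 96 (leaves=[96]):
  L0: [96]
  root=96
After append 60 (leaves=[96, 60]):
  L0: [96, 60]
  L1: h(96,60)=(96*31+60)%997=45 -> [45]
  root=45
After append 73 (leaves=[96, 60, 73]):
  L0: [96, 60, 73]
  L1: h(96,60)=(96*31+60)%997=45 h(73,73)=(73*31+73)%997=342 -> [45, 342]
  L2: h(45,342)=(45*31+342)%997=740 -> [740]
  root=740
After append 50 (leaves=[96, 60, 73, 50]):
  L0: [96, 60, 73, 50]
  L1: h(96,60)=(96*31+60)%997=45 h(73,50)=(73*31+50)%997=319 -> [45, 319]
  L2: h(45,319)=(45*31+319)%997=717 -> [717]
  root=717
After append 98 (leaves=[96, 60, 73, 50, 98]):
  L0: [96, 60, 73, 50, 98]
  L1: h(96,60)=(96*31+60)%997=45 h(73,50)=(73*31+50)%997=319 h(98,98)=(98*31+98)%997=145 -> [45, 319, 145]
  L2: h(45,319)=(45*31+319)%997=717 h(145,145)=(145*31+145)%997=652 -> [717, 652]
  L3: h(717,652)=(717*31+652)%997=945 -> [945]
  root=945
After append 83 (leaves=[96, 60, 73, 50, 98, 83]):
  L0: [96, 60, 73, 50, 98, 83]
  L1: h(96,60)=(96*31+60)%997=45 h(73,50)=(73*31+50)%997=319 h(98,83)=(98*31+83)%997=130 -> [45, 319, 130]
  L2: h(45,319)=(45*31+319)%997=717 h(130,130)=(130*31+130)%997=172 -> [717, 172]
  L3: h(717,172)=(717*31+172)%997=465 -> [465]
  root=465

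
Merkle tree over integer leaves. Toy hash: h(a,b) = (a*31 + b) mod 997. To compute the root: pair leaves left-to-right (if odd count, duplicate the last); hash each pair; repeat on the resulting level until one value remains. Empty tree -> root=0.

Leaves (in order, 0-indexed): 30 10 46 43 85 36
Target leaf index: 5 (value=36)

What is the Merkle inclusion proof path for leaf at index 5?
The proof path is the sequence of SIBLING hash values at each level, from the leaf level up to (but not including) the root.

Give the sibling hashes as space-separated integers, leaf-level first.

Answer: 85 677 699

Derivation:
L0 (leaves): [30, 10, 46, 43, 85, 36], target index=5
L1: h(30,10)=(30*31+10)%997=940 [pair 0] h(46,43)=(46*31+43)%997=472 [pair 1] h(85,36)=(85*31+36)%997=677 [pair 2] -> [940, 472, 677]
  Sibling for proof at L0: 85
L2: h(940,472)=(940*31+472)%997=699 [pair 0] h(677,677)=(677*31+677)%997=727 [pair 1] -> [699, 727]
  Sibling for proof at L1: 677
L3: h(699,727)=(699*31+727)%997=462 [pair 0] -> [462]
  Sibling for proof at L2: 699
Root: 462
Proof path (sibling hashes from leaf to root): [85, 677, 699]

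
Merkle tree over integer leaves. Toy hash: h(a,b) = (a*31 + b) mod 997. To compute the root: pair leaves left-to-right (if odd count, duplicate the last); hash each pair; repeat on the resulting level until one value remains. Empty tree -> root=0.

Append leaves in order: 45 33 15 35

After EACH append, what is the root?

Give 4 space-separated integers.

Answer: 45 431 880 900

Derivation:
After append 45 (leaves=[45]):
  L0: [45]
  root=45
After append 33 (leaves=[45, 33]):
  L0: [45, 33]
  L1: h(45,33)=(45*31+33)%997=431 -> [431]
  root=431
After append 15 (leaves=[45, 33, 15]):
  L0: [45, 33, 15]
  L1: h(45,33)=(45*31+33)%997=431 h(15,15)=(15*31+15)%997=480 -> [431, 480]
  L2: h(431,480)=(431*31+480)%997=880 -> [880]
  root=880
After append 35 (leaves=[45, 33, 15, 35]):
  L0: [45, 33, 15, 35]
  L1: h(45,33)=(45*31+33)%997=431 h(15,35)=(15*31+35)%997=500 -> [431, 500]
  L2: h(431,500)=(431*31+500)%997=900 -> [900]
  root=900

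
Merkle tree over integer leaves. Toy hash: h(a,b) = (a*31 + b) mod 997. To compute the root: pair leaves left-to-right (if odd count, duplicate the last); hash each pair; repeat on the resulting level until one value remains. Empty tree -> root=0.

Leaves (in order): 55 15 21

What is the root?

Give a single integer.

L0: [55, 15, 21]
L1: h(55,15)=(55*31+15)%997=723 h(21,21)=(21*31+21)%997=672 -> [723, 672]
L2: h(723,672)=(723*31+672)%997=154 -> [154]

Answer: 154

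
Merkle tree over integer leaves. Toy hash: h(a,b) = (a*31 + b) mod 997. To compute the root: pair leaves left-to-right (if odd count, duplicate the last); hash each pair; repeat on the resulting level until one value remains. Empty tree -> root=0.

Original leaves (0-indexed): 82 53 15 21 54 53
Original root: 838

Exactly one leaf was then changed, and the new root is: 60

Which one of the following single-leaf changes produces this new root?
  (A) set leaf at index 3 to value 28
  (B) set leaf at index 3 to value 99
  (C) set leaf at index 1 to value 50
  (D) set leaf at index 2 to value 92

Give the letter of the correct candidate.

Answer: D

Derivation:
Original leaves: [82, 53, 15, 21, 54, 53]
Target new root: 60
Try each candidate change and compute the resulting root:
Candidate A: set leaf[3] = 28 -> leaves = [82, 53, 15, 28, 54, 53]
  L0: [82, 53, 15, 28, 54, 53]
  L1: h(82,53)=(82*31+53)%997=601 h(15,28)=(15*31+28)%997=493 h(54,53)=(54*31+53)%997=730 -> [601, 493, 730]
  L2: h(601,493)=(601*31+493)%997=181 h(730,730)=(730*31+730)%997=429 -> [181, 429]
  L3: h(181,429)=(181*31+429)%997=58 -> [58]
  root = 58 != target 60
Candidate B: set leaf[3] = 99 -> leaves = [82, 53, 15, 99, 54, 53]
  L0: [82, 53, 15, 99, 54, 53]
  L1: h(82,53)=(82*31+53)%997=601 h(15,99)=(15*31+99)%997=564 h(54,53)=(54*31+53)%997=730 -> [601, 564, 730]
  L2: h(601,564)=(601*31+564)%997=252 h(730,730)=(730*31+730)%997=429 -> [252, 429]
  L3: h(252,429)=(252*31+429)%997=265 -> [265]
  root = 265 != target 60
Candidate C: set leaf[1] = 50 -> leaves = [82, 50, 15, 21, 54, 53]
  L0: [82, 50, 15, 21, 54, 53]
  L1: h(82,50)=(82*31+50)%997=598 h(15,21)=(15*31+21)%997=486 h(54,53)=(54*31+53)%997=730 -> [598, 486, 730]
  L2: h(598,486)=(598*31+486)%997=81 h(730,730)=(730*31+730)%997=429 -> [81, 429]
  L3: h(81,429)=(81*31+429)%997=946 -> [946]
  root = 946 != target 60
Candidate D: set leaf[2] = 92 -> leaves = [82, 53, 92, 21, 54, 53]
  L0: [82, 53, 92, 21, 54, 53]
  L1: h(82,53)=(82*31+53)%997=601 h(92,21)=(92*31+21)%997=879 h(54,53)=(54*31+53)%997=730 -> [601, 879, 730]
  L2: h(601,879)=(601*31+879)%997=567 h(730,730)=(730*31+730)%997=429 -> [567, 429]
  L3: h(567,429)=(567*31+429)%997=60 -> [60]
  root = 60 == target 60  ** MATCH **
Candidate D produces the target root.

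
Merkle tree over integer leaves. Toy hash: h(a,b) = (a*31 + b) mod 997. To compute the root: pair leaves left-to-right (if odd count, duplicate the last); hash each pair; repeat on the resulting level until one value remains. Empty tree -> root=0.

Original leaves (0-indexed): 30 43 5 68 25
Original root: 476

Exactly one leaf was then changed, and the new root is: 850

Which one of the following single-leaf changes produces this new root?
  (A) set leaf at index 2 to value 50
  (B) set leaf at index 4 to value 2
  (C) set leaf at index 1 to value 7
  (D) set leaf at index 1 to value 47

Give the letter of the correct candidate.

Answer: A

Derivation:
Original leaves: [30, 43, 5, 68, 25]
Target new root: 850
Try each candidate change and compute the resulting root:
Candidate A: set leaf[2] = 50 -> leaves = [30, 43, 50, 68, 25]
  L0: [30, 43, 50, 68, 25]
  L1: h(30,43)=(30*31+43)%997=973 h(50,68)=(50*31+68)%997=621 h(25,25)=(25*31+25)%997=800 -> [973, 621, 800]
  L2: h(973,621)=(973*31+621)%997=874 h(800,800)=(800*31+800)%997=675 -> [874, 675]
  L3: h(874,675)=(874*31+675)%997=850 -> [850]
  root = 850 == target 850  ** MATCH **
Candidate B: set leaf[4] = 2 -> leaves = [30, 43, 5, 68, 2]
  L0: [30, 43, 5, 68, 2]
  L1: h(30,43)=(30*31+43)%997=973 h(5,68)=(5*31+68)%997=223 h(2,2)=(2*31+2)%997=64 -> [973, 223, 64]
  L2: h(973,223)=(973*31+223)%997=476 h(64,64)=(64*31+64)%997=54 -> [476, 54]
  L3: h(476,54)=(476*31+54)%997=852 -> [852]
  root = 852 != target 850
Candidate C: set leaf[1] = 7 -> leaves = [30, 7, 5, 68, 25]
  L0: [30, 7, 5, 68, 25]
  L1: h(30,7)=(30*31+7)%997=937 h(5,68)=(5*31+68)%997=223 h(25,25)=(25*31+25)%997=800 -> [937, 223, 800]
  L2: h(937,223)=(937*31+223)%997=357 h(800,800)=(800*31+800)%997=675 -> [357, 675]
  L3: h(357,675)=(357*31+675)%997=775 -> [775]
  root = 775 != target 850
Candidate D: set leaf[1] = 47 -> leaves = [30, 47, 5, 68, 25]
  L0: [30, 47, 5, 68, 25]
  L1: h(30,47)=(30*31+47)%997=977 h(5,68)=(5*31+68)%997=223 h(25,25)=(25*31+25)%997=800 -> [977, 223, 800]
  L2: h(977,223)=(977*31+223)%997=600 h(800,800)=(800*31+800)%997=675 -> [600, 675]
  L3: h(600,675)=(600*31+675)%997=332 -> [332]
  root = 332 != target 850
Candidate A produces the target root.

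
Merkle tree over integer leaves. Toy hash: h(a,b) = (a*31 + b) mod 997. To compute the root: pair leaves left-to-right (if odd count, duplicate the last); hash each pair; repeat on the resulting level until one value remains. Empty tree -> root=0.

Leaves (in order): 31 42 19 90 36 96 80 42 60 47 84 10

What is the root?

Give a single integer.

Answer: 754

Derivation:
L0: [31, 42, 19, 90, 36, 96, 80, 42, 60, 47, 84, 10]
L1: h(31,42)=(31*31+42)%997=6 h(19,90)=(19*31+90)%997=679 h(36,96)=(36*31+96)%997=215 h(80,42)=(80*31+42)%997=528 h(60,47)=(60*31+47)%997=910 h(84,10)=(84*31+10)%997=620 -> [6, 679, 215, 528, 910, 620]
L2: h(6,679)=(6*31+679)%997=865 h(215,528)=(215*31+528)%997=214 h(910,620)=(910*31+620)%997=914 -> [865, 214, 914]
L3: h(865,214)=(865*31+214)%997=110 h(914,914)=(914*31+914)%997=335 -> [110, 335]
L4: h(110,335)=(110*31+335)%997=754 -> [754]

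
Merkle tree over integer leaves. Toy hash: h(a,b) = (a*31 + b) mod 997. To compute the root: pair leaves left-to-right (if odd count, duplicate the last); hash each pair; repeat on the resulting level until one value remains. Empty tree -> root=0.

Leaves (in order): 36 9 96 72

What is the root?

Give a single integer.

Answer: 37

Derivation:
L0: [36, 9, 96, 72]
L1: h(36,9)=(36*31+9)%997=128 h(96,72)=(96*31+72)%997=57 -> [128, 57]
L2: h(128,57)=(128*31+57)%997=37 -> [37]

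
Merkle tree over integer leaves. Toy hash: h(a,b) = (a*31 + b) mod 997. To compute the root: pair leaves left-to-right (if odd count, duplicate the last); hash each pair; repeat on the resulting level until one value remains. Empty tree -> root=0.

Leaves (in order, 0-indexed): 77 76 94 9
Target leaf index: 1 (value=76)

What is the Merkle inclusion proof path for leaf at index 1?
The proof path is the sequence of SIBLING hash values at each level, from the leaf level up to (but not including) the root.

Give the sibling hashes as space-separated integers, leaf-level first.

L0 (leaves): [77, 76, 94, 9], target index=1
L1: h(77,76)=(77*31+76)%997=469 [pair 0] h(94,9)=(94*31+9)%997=929 [pair 1] -> [469, 929]
  Sibling for proof at L0: 77
L2: h(469,929)=(469*31+929)%997=513 [pair 0] -> [513]
  Sibling for proof at L1: 929
Root: 513
Proof path (sibling hashes from leaf to root): [77, 929]

Answer: 77 929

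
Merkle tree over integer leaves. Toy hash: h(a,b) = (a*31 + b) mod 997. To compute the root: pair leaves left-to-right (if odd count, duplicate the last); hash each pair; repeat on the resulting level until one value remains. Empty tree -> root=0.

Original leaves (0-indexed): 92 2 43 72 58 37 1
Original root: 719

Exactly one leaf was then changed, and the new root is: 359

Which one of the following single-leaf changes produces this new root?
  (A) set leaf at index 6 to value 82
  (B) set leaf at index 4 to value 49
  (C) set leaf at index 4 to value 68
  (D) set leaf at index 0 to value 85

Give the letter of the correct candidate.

Answer: C

Derivation:
Original leaves: [92, 2, 43, 72, 58, 37, 1]
Target new root: 359
Try each candidate change and compute the resulting root:
Candidate A: set leaf[6] = 82 -> leaves = [92, 2, 43, 72, 58, 37, 82]
  L0: [92, 2, 43, 72, 58, 37, 82]
  L1: h(92,2)=(92*31+2)%997=860 h(43,72)=(43*31+72)%997=408 h(58,37)=(58*31+37)%997=838 h(82,82)=(82*31+82)%997=630 -> [860, 408, 838, 630]
  L2: h(860,408)=(860*31+408)%997=149 h(838,630)=(838*31+630)%997=686 -> [149, 686]
  L3: h(149,686)=(149*31+686)%997=320 -> [320]
  root = 320 != target 359
Candidate B: set leaf[4] = 49 -> leaves = [92, 2, 43, 72, 49, 37, 1]
  L0: [92, 2, 43, 72, 49, 37, 1]
  L1: h(92,2)=(92*31+2)%997=860 h(43,72)=(43*31+72)%997=408 h(49,37)=(49*31+37)%997=559 h(1,1)=(1*31+1)%997=32 -> [860, 408, 559, 32]
  L2: h(860,408)=(860*31+408)%997=149 h(559,32)=(559*31+32)%997=412 -> [149, 412]
  L3: h(149,412)=(149*31+412)%997=46 -> [46]
  root = 46 != target 359
Candidate C: set leaf[4] = 68 -> leaves = [92, 2, 43, 72, 68, 37, 1]
  L0: [92, 2, 43, 72, 68, 37, 1]
  L1: h(92,2)=(92*31+2)%997=860 h(43,72)=(43*31+72)%997=408 h(68,37)=(68*31+37)%997=151 h(1,1)=(1*31+1)%997=32 -> [860, 408, 151, 32]
  L2: h(860,408)=(860*31+408)%997=149 h(151,32)=(151*31+32)%997=725 -> [149, 725]
  L3: h(149,725)=(149*31+725)%997=359 -> [359]
  root = 359 == target 359  ** MATCH **
Candidate D: set leaf[0] = 85 -> leaves = [85, 2, 43, 72, 58, 37, 1]
  L0: [85, 2, 43, 72, 58, 37, 1]
  L1: h(85,2)=(85*31+2)%997=643 h(43,72)=(43*31+72)%997=408 h(58,37)=(58*31+37)%997=838 h(1,1)=(1*31+1)%997=32 -> [643, 408, 838, 32]
  L2: h(643,408)=(643*31+408)%997=401 h(838,32)=(838*31+32)%997=88 -> [401, 88]
  L3: h(401,88)=(401*31+88)%997=555 -> [555]
  root = 555 != target 359
Candidate C produces the target root.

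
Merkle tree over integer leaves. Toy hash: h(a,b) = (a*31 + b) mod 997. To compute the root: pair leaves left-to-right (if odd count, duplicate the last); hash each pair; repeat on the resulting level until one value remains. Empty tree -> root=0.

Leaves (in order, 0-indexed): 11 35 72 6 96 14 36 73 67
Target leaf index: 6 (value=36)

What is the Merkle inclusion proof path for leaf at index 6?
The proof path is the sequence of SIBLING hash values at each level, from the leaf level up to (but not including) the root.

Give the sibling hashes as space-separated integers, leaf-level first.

L0 (leaves): [11, 35, 72, 6, 96, 14, 36, 73, 67], target index=6
L1: h(11,35)=(11*31+35)%997=376 [pair 0] h(72,6)=(72*31+6)%997=244 [pair 1] h(96,14)=(96*31+14)%997=996 [pair 2] h(36,73)=(36*31+73)%997=192 [pair 3] h(67,67)=(67*31+67)%997=150 [pair 4] -> [376, 244, 996, 192, 150]
  Sibling for proof at L0: 73
L2: h(376,244)=(376*31+244)%997=933 [pair 0] h(996,192)=(996*31+192)%997=161 [pair 1] h(150,150)=(150*31+150)%997=812 [pair 2] -> [933, 161, 812]
  Sibling for proof at L1: 996
L3: h(933,161)=(933*31+161)%997=171 [pair 0] h(812,812)=(812*31+812)%997=62 [pair 1] -> [171, 62]
  Sibling for proof at L2: 933
L4: h(171,62)=(171*31+62)%997=378 [pair 0] -> [378]
  Sibling for proof at L3: 62
Root: 378
Proof path (sibling hashes from leaf to root): [73, 996, 933, 62]

Answer: 73 996 933 62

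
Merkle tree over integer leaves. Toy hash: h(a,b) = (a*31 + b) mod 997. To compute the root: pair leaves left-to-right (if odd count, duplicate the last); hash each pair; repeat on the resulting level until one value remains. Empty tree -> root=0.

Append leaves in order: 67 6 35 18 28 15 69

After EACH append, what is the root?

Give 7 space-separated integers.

Answer: 67 89 888 871 838 422 750

Derivation:
After append 67 (leaves=[67]):
  L0: [67]
  root=67
After append 6 (leaves=[67, 6]):
  L0: [67, 6]
  L1: h(67,6)=(67*31+6)%997=89 -> [89]
  root=89
After append 35 (leaves=[67, 6, 35]):
  L0: [67, 6, 35]
  L1: h(67,6)=(67*31+6)%997=89 h(35,35)=(35*31+35)%997=123 -> [89, 123]
  L2: h(89,123)=(89*31+123)%997=888 -> [888]
  root=888
After append 18 (leaves=[67, 6, 35, 18]):
  L0: [67, 6, 35, 18]
  L1: h(67,6)=(67*31+6)%997=89 h(35,18)=(35*31+18)%997=106 -> [89, 106]
  L2: h(89,106)=(89*31+106)%997=871 -> [871]
  root=871
After append 28 (leaves=[67, 6, 35, 18, 28]):
  L0: [67, 6, 35, 18, 28]
  L1: h(67,6)=(67*31+6)%997=89 h(35,18)=(35*31+18)%997=106 h(28,28)=(28*31+28)%997=896 -> [89, 106, 896]
  L2: h(89,106)=(89*31+106)%997=871 h(896,896)=(896*31+896)%997=756 -> [871, 756]
  L3: h(871,756)=(871*31+756)%997=838 -> [838]
  root=838
After append 15 (leaves=[67, 6, 35, 18, 28, 15]):
  L0: [67, 6, 35, 18, 28, 15]
  L1: h(67,6)=(67*31+6)%997=89 h(35,18)=(35*31+18)%997=106 h(28,15)=(28*31+15)%997=883 -> [89, 106, 883]
  L2: h(89,106)=(89*31+106)%997=871 h(883,883)=(883*31+883)%997=340 -> [871, 340]
  L3: h(871,340)=(871*31+340)%997=422 -> [422]
  root=422
After append 69 (leaves=[67, 6, 35, 18, 28, 15, 69]):
  L0: [67, 6, 35, 18, 28, 15, 69]
  L1: h(67,6)=(67*31+6)%997=89 h(35,18)=(35*31+18)%997=106 h(28,15)=(28*31+15)%997=883 h(69,69)=(69*31+69)%997=214 -> [89, 106, 883, 214]
  L2: h(89,106)=(89*31+106)%997=871 h(883,214)=(883*31+214)%997=668 -> [871, 668]
  L3: h(871,668)=(871*31+668)%997=750 -> [750]
  root=750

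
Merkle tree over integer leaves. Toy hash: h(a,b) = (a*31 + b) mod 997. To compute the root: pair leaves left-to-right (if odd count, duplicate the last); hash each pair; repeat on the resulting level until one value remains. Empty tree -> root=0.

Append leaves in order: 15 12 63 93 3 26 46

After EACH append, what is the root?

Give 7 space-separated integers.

Answer: 15 477 851 881 473 212 568

Derivation:
After append 15 (leaves=[15]):
  L0: [15]
  root=15
After append 12 (leaves=[15, 12]):
  L0: [15, 12]
  L1: h(15,12)=(15*31+12)%997=477 -> [477]
  root=477
After append 63 (leaves=[15, 12, 63]):
  L0: [15, 12, 63]
  L1: h(15,12)=(15*31+12)%997=477 h(63,63)=(63*31+63)%997=22 -> [477, 22]
  L2: h(477,22)=(477*31+22)%997=851 -> [851]
  root=851
After append 93 (leaves=[15, 12, 63, 93]):
  L0: [15, 12, 63, 93]
  L1: h(15,12)=(15*31+12)%997=477 h(63,93)=(63*31+93)%997=52 -> [477, 52]
  L2: h(477,52)=(477*31+52)%997=881 -> [881]
  root=881
After append 3 (leaves=[15, 12, 63, 93, 3]):
  L0: [15, 12, 63, 93, 3]
  L1: h(15,12)=(15*31+12)%997=477 h(63,93)=(63*31+93)%997=52 h(3,3)=(3*31+3)%997=96 -> [477, 52, 96]
  L2: h(477,52)=(477*31+52)%997=881 h(96,96)=(96*31+96)%997=81 -> [881, 81]
  L3: h(881,81)=(881*31+81)%997=473 -> [473]
  root=473
After append 26 (leaves=[15, 12, 63, 93, 3, 26]):
  L0: [15, 12, 63, 93, 3, 26]
  L1: h(15,12)=(15*31+12)%997=477 h(63,93)=(63*31+93)%997=52 h(3,26)=(3*31+26)%997=119 -> [477, 52, 119]
  L2: h(477,52)=(477*31+52)%997=881 h(119,119)=(119*31+119)%997=817 -> [881, 817]
  L3: h(881,817)=(881*31+817)%997=212 -> [212]
  root=212
After append 46 (leaves=[15, 12, 63, 93, 3, 26, 46]):
  L0: [15, 12, 63, 93, 3, 26, 46]
  L1: h(15,12)=(15*31+12)%997=477 h(63,93)=(63*31+93)%997=52 h(3,26)=(3*31+26)%997=119 h(46,46)=(46*31+46)%997=475 -> [477, 52, 119, 475]
  L2: h(477,52)=(477*31+52)%997=881 h(119,475)=(119*31+475)%997=176 -> [881, 176]
  L3: h(881,176)=(881*31+176)%997=568 -> [568]
  root=568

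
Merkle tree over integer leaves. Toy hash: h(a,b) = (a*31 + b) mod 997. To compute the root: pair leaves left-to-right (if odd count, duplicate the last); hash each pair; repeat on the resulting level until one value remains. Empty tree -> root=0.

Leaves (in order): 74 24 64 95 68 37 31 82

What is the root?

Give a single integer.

Answer: 683

Derivation:
L0: [74, 24, 64, 95, 68, 37, 31, 82]
L1: h(74,24)=(74*31+24)%997=324 h(64,95)=(64*31+95)%997=85 h(68,37)=(68*31+37)%997=151 h(31,82)=(31*31+82)%997=46 -> [324, 85, 151, 46]
L2: h(324,85)=(324*31+85)%997=159 h(151,46)=(151*31+46)%997=739 -> [159, 739]
L3: h(159,739)=(159*31+739)%997=683 -> [683]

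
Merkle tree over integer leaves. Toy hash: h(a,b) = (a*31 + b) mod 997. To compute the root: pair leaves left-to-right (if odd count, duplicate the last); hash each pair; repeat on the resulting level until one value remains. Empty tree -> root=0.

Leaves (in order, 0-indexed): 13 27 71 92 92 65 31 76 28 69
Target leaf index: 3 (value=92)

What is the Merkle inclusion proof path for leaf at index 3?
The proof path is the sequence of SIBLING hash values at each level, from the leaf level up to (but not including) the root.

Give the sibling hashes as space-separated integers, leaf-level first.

L0 (leaves): [13, 27, 71, 92, 92, 65, 31, 76, 28, 69], target index=3
L1: h(13,27)=(13*31+27)%997=430 [pair 0] h(71,92)=(71*31+92)%997=299 [pair 1] h(92,65)=(92*31+65)%997=923 [pair 2] h(31,76)=(31*31+76)%997=40 [pair 3] h(28,69)=(28*31+69)%997=937 [pair 4] -> [430, 299, 923, 40, 937]
  Sibling for proof at L0: 71
L2: h(430,299)=(430*31+299)%997=668 [pair 0] h(923,40)=(923*31+40)%997=737 [pair 1] h(937,937)=(937*31+937)%997=74 [pair 2] -> [668, 737, 74]
  Sibling for proof at L1: 430
L3: h(668,737)=(668*31+737)%997=508 [pair 0] h(74,74)=(74*31+74)%997=374 [pair 1] -> [508, 374]
  Sibling for proof at L2: 737
L4: h(508,374)=(508*31+374)%997=170 [pair 0] -> [170]
  Sibling for proof at L3: 374
Root: 170
Proof path (sibling hashes from leaf to root): [71, 430, 737, 374]

Answer: 71 430 737 374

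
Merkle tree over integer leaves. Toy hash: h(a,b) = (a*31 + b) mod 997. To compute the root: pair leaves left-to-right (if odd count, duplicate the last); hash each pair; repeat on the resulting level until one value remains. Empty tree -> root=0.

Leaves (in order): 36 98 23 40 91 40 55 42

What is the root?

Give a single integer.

Answer: 287

Derivation:
L0: [36, 98, 23, 40, 91, 40, 55, 42]
L1: h(36,98)=(36*31+98)%997=217 h(23,40)=(23*31+40)%997=753 h(91,40)=(91*31+40)%997=867 h(55,42)=(55*31+42)%997=750 -> [217, 753, 867, 750]
L2: h(217,753)=(217*31+753)%997=501 h(867,750)=(867*31+750)%997=708 -> [501, 708]
L3: h(501,708)=(501*31+708)%997=287 -> [287]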